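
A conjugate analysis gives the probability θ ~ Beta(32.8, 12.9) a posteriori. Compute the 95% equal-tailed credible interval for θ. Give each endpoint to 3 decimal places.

[0.580, 0.837]

Posterior: Beta(32.8, 12.9).
Equal-tailed 95% interval: the 0.025 and 0.975 quantiles of Beta(32.8, 12.9).
Posterior mean ≈ 0.718, SD ≈ 0.066; a Normal approximation gives roughly [0.589, 0.847].
Exact: F⁻¹(0.025) = 0.580; F⁻¹(0.975) = 0.837.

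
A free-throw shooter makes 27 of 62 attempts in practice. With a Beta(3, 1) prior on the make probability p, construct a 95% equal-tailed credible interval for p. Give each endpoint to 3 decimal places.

Posterior: Beta(3+27, 1+35) = Beta(30, 36).
Equal-tailed 95% interval: the 0.025 and 0.975 quantiles of Beta(30, 36).
Posterior mean ≈ 0.455, SD ≈ 0.061; a Normal approximation gives roughly [0.335, 0.574].
Exact: F⁻¹(0.025) = 0.337; F⁻¹(0.975) = 0.575.

[0.337, 0.575]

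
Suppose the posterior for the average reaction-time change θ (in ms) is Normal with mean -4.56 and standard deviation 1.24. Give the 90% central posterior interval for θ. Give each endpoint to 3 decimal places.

[-6.600, -2.520]

The posterior is symmetric, so the 90% equal-tailed interval is θ = -4.56 ± z·1.24 with z = 1.645.
Half-width: 1.645 × 1.24 = 2.040.
-4.56 − 2.040 = -6.600; -4.56 + 2.040 = -2.520.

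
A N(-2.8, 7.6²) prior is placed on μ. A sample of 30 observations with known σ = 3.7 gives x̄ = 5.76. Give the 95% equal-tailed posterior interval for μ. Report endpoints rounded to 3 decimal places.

Posterior precision = 1/7.6² + 30/3.7² = 0.0173 + 2.1914 = 2.2087, so posterior SD = 0.6729.
Posterior mean = (-2.8/7.6² + 30·5.76/3.7²) / 2.2087 = 5.6929.
Interval: 5.6929 ± 1.960 × 0.6729 → [4.374, 7.012].

[4.374, 7.012]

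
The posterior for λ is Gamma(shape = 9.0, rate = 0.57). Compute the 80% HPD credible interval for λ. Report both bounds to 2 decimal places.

The posterior is unimodal and skewed, so the HPD interval has equal density at both endpoints and is the shortest 80% interval.
Solving f(8.55) = f(21.48) with F(21.48) − F(8.55) = 0.80 gives [8.55, 21.48].
For comparison, the equal-tailed interval is [9.53, 22.80]; the HPD is narrower and shifted toward the mode.

[8.55, 21.48]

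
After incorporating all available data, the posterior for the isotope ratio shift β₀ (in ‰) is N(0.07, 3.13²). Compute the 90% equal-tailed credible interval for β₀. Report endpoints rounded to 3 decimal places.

[-5.078, 5.218]

The posterior is symmetric, so the 90% equal-tailed interval is β₀ = 0.07 ± z·3.13 with z = 1.645.
Half-width: 1.645 × 3.13 = 5.148.
0.07 − 5.148 = -5.078; 0.07 + 5.148 = 5.218.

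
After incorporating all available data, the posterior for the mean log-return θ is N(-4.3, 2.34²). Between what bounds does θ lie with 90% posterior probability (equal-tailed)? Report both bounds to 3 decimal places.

The posterior is symmetric, so the 90% equal-tailed interval is θ = -4.3 ± z·2.34 with z = 1.645.
Half-width: 1.645 × 2.34 = 3.849.
-4.3 − 3.849 = -8.149; -4.3 + 3.849 = -0.451.

[-8.149, -0.451]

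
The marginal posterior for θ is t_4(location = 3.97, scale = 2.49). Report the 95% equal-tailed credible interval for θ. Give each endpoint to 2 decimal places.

[-2.94, 10.88]

The t_4 distribution is symmetric; the 95% interval is 3.97 ± t·2.49 with t_{0.975,4} = 2.776.
Half-width: 2.776 × 2.49 = 6.91.
3.97 − 6.91 = -2.94; 3.97 + 6.91 = 10.88.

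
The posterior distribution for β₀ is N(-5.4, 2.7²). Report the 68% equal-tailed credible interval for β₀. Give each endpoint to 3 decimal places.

The posterior is symmetric, so the 68% equal-tailed interval is β₀ = -5.4 ± z·2.7 with z = 0.994.
Half-width: 0.994 × 2.7 = 2.685.
-5.4 − 2.685 = -8.085; -5.4 + 2.685 = -2.715.

[-8.085, -2.715]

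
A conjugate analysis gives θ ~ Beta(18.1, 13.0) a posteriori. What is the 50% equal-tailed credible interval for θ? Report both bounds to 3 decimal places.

Posterior: Beta(18.1, 13.0).
Equal-tailed 50% interval: the 0.25 and 0.75 quantiles of Beta(18.1, 13.0).
Posterior mean ≈ 0.582, SD ≈ 0.087; a Normal approximation gives roughly [0.523, 0.641].
Exact: F⁻¹(0.25) = 0.523; F⁻¹(0.75) = 0.643.

[0.523, 0.643]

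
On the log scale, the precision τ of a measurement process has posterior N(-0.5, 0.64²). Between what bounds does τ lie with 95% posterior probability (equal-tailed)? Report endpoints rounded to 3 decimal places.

[0.173, 2.126]

On the log scale the 95% interval is -0.5 ± 1.960 × 0.64 = [-1.7544, 0.7544].
Exponentiate: [e^-1.7544, e^0.7544] = [0.173, 2.126].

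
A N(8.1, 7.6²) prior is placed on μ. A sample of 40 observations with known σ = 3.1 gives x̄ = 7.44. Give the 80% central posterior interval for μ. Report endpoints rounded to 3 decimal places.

Posterior precision = 1/7.6² + 40/3.1² = 0.0173 + 4.1623 = 4.1796, so posterior SD = 0.4891.
Posterior mean = (8.1/7.6² + 40·7.44/3.1²) / 4.1796 = 7.4427.
Interval: 7.4427 ± 1.282 × 0.4891 → [6.816, 8.070].

[6.816, 8.070]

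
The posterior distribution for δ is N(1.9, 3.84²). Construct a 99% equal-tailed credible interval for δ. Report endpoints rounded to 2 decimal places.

[-7.99, 11.79]

The posterior is symmetric, so the 99% equal-tailed interval is δ = 1.9 ± z·3.84 with z = 2.576.
Half-width: 2.576 × 3.84 = 9.89.
1.9 − 9.89 = -7.99; 1.9 + 9.89 = 11.79.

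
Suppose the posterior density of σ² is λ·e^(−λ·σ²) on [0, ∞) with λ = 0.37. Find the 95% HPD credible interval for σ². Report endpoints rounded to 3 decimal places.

The exponential density is strictly decreasing on [0, ∞), so the HPD interval is anchored at 0: [0, q] with P(σ² ≤ q) = 0.95.
q = −ln(1 − 0.95) / 0.37 = 2.9957 / 0.37 = 8.097.

[0.000, 8.097]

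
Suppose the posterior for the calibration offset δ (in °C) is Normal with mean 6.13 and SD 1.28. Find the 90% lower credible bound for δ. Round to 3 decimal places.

4.490

Need L with P(δ ≥ L) = 0.90: L = 6.13 − z_{0.1}·1.28.
z = 1.282; L = 6.13 − 1.282 × 1.28 = 4.490.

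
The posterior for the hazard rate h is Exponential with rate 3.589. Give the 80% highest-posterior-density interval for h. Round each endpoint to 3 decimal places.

[0.000, 0.448]

The exponential density is strictly decreasing on [0, ∞), so the HPD interval is anchored at 0: [0, q] with P(h ≤ q) = 0.80.
q = −ln(1 − 0.80) / 3.589 = 1.6094 / 3.589 = 0.448.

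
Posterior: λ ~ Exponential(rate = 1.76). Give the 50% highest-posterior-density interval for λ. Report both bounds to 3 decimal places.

The exponential density is strictly decreasing on [0, ∞), so the HPD interval is anchored at 0: [0, q] with P(λ ≤ q) = 0.50.
q = −ln(1 − 0.50) / 1.76 = 0.6931 / 1.76 = 0.394.

[0.000, 0.394]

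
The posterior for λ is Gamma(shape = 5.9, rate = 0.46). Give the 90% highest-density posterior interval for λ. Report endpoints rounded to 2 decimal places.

[4.49, 20.84]

The posterior is unimodal and skewed, so the HPD interval has equal density at both endpoints and is the shortest 90% interval.
Solving f(4.49) = f(20.84) with F(20.84) − F(4.49) = 0.90 gives [4.49, 20.84].
For comparison, the equal-tailed interval is [5.54, 22.56]; the HPD is narrower and shifted toward the mode.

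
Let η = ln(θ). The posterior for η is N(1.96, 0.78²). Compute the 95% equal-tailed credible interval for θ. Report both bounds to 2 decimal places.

[1.54, 32.75]

On the log scale the 95% interval is 1.96 ± 1.960 × 0.78 = [0.4312, 3.4888].
Exponentiate: [e^0.4312, e^3.4888] = [1.54, 32.75].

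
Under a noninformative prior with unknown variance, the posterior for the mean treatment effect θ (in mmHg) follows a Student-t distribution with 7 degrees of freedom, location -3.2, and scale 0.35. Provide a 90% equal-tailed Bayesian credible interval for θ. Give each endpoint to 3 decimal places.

The t_7 distribution is symmetric; the 90% interval is -3.2 ± t·0.35 with t_{0.95,7} = 1.895.
Half-width: 1.895 × 0.35 = 0.663.
-3.2 − 0.663 = -3.863; -3.2 + 0.663 = -2.537.

[-3.863, -2.537]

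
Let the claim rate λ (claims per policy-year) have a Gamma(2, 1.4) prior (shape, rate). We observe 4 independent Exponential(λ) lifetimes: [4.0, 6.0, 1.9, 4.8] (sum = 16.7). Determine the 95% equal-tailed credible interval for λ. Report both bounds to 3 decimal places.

Posterior: Gamma(2+4, 1.4+16.7) = Gamma(6, 18.1) (shape, rate).
Equal-tailed 95% interval: Gamma(6, 18.1) quantiles at 0.025 and 0.975.
Posterior mean ≈ 0.331, SD ≈ 0.135; a Normal approximation gives roughly [0.066, 0.597].
Exact: lower = 0.122; upper = 0.645.

[0.122, 0.645]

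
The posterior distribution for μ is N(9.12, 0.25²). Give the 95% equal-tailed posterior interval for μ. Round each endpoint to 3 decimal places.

The posterior is symmetric, so the 95% equal-tailed interval is μ = 9.12 ± z·0.25 with z = 1.960.
Half-width: 1.960 × 0.25 = 0.490.
9.12 − 0.490 = 8.630; 9.12 + 0.490 = 9.610.

[8.630, 9.610]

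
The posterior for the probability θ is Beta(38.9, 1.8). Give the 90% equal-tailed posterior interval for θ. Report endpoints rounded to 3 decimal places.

[0.894, 0.993]

Posterior: Beta(38.9, 1.8).
Equal-tailed 90% interval: the 0.05 and 0.95 quantiles of Beta(38.9, 1.8).
Posterior mean ≈ 0.956, SD ≈ 0.032; a Normal approximation gives roughly [0.903, 1.008].
Exact: F⁻¹(0.05) = 0.894; F⁻¹(0.95) = 0.993.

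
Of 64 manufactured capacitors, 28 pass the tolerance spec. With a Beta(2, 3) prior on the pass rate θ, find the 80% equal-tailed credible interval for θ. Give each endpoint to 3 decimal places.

Posterior: Beta(2+28, 3+36) = Beta(30, 39).
Equal-tailed 80% interval: the 0.1 and 0.9 quantiles of Beta(30, 39).
Posterior mean ≈ 0.435, SD ≈ 0.059; a Normal approximation gives roughly [0.359, 0.511].
Exact: F⁻¹(0.1) = 0.359; F⁻¹(0.9) = 0.511.

[0.359, 0.511]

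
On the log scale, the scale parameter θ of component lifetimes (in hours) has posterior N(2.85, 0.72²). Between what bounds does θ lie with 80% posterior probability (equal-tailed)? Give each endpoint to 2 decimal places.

On the log scale the 80% interval is 2.85 ± 1.282 × 0.72 = [1.9273, 3.7727].
Exponentiate: [e^1.9273, e^3.7727] = [6.87, 43.50].

[6.87, 43.50]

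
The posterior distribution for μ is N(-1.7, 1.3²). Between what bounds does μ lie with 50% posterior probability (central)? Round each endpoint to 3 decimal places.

[-2.577, -0.823]

The posterior is symmetric, so the 50% equal-tailed interval is μ = -1.7 ± z·1.3 with z = 0.674.
Half-width: 0.674 × 1.3 = 0.877.
-1.7 − 0.877 = -2.577; -1.7 + 0.877 = -0.823.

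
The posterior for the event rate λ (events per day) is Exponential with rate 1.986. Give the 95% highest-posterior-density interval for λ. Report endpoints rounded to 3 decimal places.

[0.000, 1.508]

The exponential density is strictly decreasing on [0, ∞), so the HPD interval is anchored at 0: [0, q] with P(λ ≤ q) = 0.95.
q = −ln(1 − 0.95) / 1.986 = 2.9957 / 1.986 = 1.508.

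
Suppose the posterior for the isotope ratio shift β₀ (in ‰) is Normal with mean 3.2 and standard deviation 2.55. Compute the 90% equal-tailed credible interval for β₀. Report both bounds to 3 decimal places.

[-0.994, 7.394]

The posterior is symmetric, so the 90% equal-tailed interval is β₀ = 3.2 ± z·2.55 with z = 1.645.
Half-width: 1.645 × 2.55 = 4.194.
3.2 − 4.194 = -0.994; 3.2 + 4.194 = 7.394.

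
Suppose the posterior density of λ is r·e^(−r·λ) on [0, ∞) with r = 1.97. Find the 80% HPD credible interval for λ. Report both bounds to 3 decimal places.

The exponential density is strictly decreasing on [0, ∞), so the HPD interval is anchored at 0: [0, q] with P(λ ≤ q) = 0.80.
q = −ln(1 − 0.80) / 1.97 = 1.6094 / 1.97 = 0.817.

[0.000, 0.817]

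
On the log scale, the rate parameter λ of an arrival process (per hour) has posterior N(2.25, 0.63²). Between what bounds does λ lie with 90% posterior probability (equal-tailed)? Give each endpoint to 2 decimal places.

[3.37, 26.74]

On the log scale the 90% interval is 2.25 ± 1.645 × 0.63 = [1.2137, 3.2863].
Exponentiate: [e^1.2137, e^3.2863] = [3.37, 26.74].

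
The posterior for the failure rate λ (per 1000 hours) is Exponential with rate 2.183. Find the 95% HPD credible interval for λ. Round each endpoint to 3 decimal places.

The exponential density is strictly decreasing on [0, ∞), so the HPD interval is anchored at 0: [0, q] with P(λ ≤ q) = 0.95.
q = −ln(1 − 0.95) / 2.183 = 2.9957 / 2.183 = 1.372.

[0.000, 1.372]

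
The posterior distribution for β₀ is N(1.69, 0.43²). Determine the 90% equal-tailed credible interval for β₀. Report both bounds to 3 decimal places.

[0.983, 2.397]

The posterior is symmetric, so the 90% equal-tailed interval is β₀ = 1.69 ± z·0.43 with z = 1.645.
Half-width: 1.645 × 0.43 = 0.707.
1.69 − 0.707 = 0.983; 1.69 + 0.707 = 2.397.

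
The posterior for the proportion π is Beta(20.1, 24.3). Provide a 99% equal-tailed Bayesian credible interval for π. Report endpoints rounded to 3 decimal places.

Posterior: Beta(20.1, 24.3).
Equal-tailed 99% interval: the 0.005 and 0.995 quantiles of Beta(20.1, 24.3).
Posterior mean ≈ 0.453, SD ≈ 0.074; a Normal approximation gives roughly [0.262, 0.643].
Exact: F⁻¹(0.005) = 0.270; F⁻¹(0.995) = 0.643.

[0.270, 0.643]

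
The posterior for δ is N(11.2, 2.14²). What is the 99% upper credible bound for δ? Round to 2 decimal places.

Need U with P(δ ≤ U) = 0.99: U = 11.2 + z_{0.01}·2.14.
z = 2.326; U = 11.2 + 2.326 × 2.14 = 16.18.

16.18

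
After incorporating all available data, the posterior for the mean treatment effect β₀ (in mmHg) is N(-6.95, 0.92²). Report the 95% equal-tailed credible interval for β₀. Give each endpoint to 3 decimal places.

[-8.753, -5.147]

The posterior is symmetric, so the 95% equal-tailed interval is β₀ = -6.95 ± z·0.92 with z = 1.960.
Half-width: 1.960 × 0.92 = 1.803.
-6.95 − 1.803 = -8.753; -6.95 + 1.803 = -5.147.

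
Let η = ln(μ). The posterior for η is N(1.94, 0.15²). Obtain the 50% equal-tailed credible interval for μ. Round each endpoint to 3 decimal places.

On the log scale the 50% interval is 1.94 ± 0.674 × 0.15 = [1.8388, 2.0412].
Exponentiate: [e^1.8388, e^2.0412] = [6.289, 7.700].

[6.289, 7.700]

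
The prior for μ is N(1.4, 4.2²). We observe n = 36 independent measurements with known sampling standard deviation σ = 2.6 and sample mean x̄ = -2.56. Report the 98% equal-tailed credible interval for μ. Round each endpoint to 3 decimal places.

Posterior precision = 1/4.2² + 36/2.6² = 0.0567 + 5.3254 = 5.3821, so posterior SD = 0.4310.
Posterior mean = (1.4/4.2² + 36·-2.56/2.6²) / 5.3821 = -2.5183.
Interval: -2.5183 ± 2.326 × 0.4310 → [-3.521, -1.516].

[-3.521, -1.516]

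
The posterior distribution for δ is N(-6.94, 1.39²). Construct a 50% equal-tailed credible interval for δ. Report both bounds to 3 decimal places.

The posterior is symmetric, so the 50% equal-tailed interval is δ = -6.94 ± z·1.39 with z = 0.674.
Half-width: 0.674 × 1.39 = 0.938.
-6.94 − 0.938 = -7.878; -6.94 + 0.938 = -6.002.

[-7.878, -6.002]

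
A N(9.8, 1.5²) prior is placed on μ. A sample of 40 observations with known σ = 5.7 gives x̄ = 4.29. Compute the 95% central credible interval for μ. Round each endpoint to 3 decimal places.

[4.237, 7.266]

Posterior precision = 1/1.5² + 40/5.7² = 0.4444 + 1.2311 = 1.6756, so posterior SD = 0.7725.
Posterior mean = (9.8/1.5² + 40·4.29/5.7²) / 1.6756 = 5.7515.
Interval: 5.7515 ± 1.960 × 0.7725 → [4.237, 7.266].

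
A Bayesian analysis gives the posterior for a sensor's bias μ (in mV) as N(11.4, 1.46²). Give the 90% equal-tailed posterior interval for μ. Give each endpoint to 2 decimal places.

[9.00, 13.80]

The posterior is symmetric, so the 90% equal-tailed interval is μ = 11.4 ± z·1.46 with z = 1.645.
Half-width: 1.645 × 1.46 = 2.40.
11.4 − 2.40 = 9.00; 11.4 + 2.40 = 13.80.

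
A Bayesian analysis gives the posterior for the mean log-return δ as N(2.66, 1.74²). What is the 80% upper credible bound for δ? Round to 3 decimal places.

Need U with P(δ ≤ U) = 0.80: U = 2.66 + z_{0.2}·1.74.
z = 0.842; U = 2.66 + 0.842 × 1.74 = 4.124.

4.124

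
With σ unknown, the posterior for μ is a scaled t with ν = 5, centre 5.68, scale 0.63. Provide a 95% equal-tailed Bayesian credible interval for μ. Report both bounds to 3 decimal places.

[4.061, 7.299]

The t_5 distribution is symmetric; the 95% interval is 5.68 ± t·0.63 with t_{0.975,5} = 2.571.
Half-width: 2.571 × 0.63 = 1.619.
5.68 − 1.619 = 4.061; 5.68 + 1.619 = 7.299.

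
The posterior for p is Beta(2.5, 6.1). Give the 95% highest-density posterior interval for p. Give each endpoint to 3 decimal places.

The posterior is unimodal and skewed, so the HPD interval has equal density at both endpoints and is the shortest 95% interval.
Solving f(0.036) = f(0.573) with F(0.573) − F(0.036) = 0.95 gives [0.036, 0.573].
For comparison, the equal-tailed interval is [0.059, 0.613]; the HPD is narrower and shifted toward the mode.

[0.036, 0.573]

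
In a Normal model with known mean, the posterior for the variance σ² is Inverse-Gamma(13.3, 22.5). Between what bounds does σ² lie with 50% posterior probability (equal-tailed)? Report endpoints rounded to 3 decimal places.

Inverse-Gamma(13.3, 22.5) quantiles: F⁻¹(0.25) and F⁻¹(0.75).
Equivalently, 1/σ² ~ Gamma(13.3, rate = 22.5); invert its 0.75 and 0.25 quantiles.
Posterior mean ≈ 1.829, SD ≈ 0.544; a Normal approximation gives roughly [1.462, 2.196].
Exact: lower = 1.447; upper = 2.104.

[1.447, 2.104]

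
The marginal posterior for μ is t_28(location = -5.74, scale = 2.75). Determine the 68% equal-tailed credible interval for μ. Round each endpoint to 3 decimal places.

The t_28 distribution is symmetric; the 68% interval is -5.74 ± t·2.75 with t_{0.84,28} = 1.012.
Half-width: 1.012 × 2.75 = 2.784.
-5.74 − 2.784 = -8.524; -5.74 + 2.784 = -2.956.

[-8.524, -2.956]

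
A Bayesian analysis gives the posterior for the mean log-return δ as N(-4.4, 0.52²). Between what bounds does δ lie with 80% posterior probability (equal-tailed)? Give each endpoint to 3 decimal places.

[-5.066, -3.734]

The posterior is symmetric, so the 80% equal-tailed interval is δ = -4.4 ± z·0.52 with z = 1.282.
Half-width: 1.282 × 0.52 = 0.666.
-4.4 − 0.666 = -5.066; -4.4 + 0.666 = -3.734.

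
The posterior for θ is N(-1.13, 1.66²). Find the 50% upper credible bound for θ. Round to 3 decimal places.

Need U with P(θ ≤ U) = 0.50: U = -1.13 + z_{0.5}·1.66.
z = 0.000; U = -1.13 + 0.000 × 1.66 = -1.130.

-1.130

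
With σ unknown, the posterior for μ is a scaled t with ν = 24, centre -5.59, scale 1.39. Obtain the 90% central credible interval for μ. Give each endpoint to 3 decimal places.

The t_24 distribution is symmetric; the 90% interval is -5.59 ± t·1.39 with t_{0.95,24} = 1.711.
Half-width: 1.711 × 1.39 = 2.378.
-5.59 − 2.378 = -7.968; -5.59 + 2.378 = -3.212.

[-7.968, -3.212]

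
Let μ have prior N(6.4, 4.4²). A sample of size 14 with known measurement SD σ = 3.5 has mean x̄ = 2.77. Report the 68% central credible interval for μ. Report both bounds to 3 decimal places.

Posterior precision = 1/4.4² + 14/3.5² = 0.0517 + 1.1429 = 1.1945, so posterior SD = 0.9150.
Posterior mean = (6.4/4.4² + 14·2.77/3.5²) / 1.1945 = 2.9270.
Interval: 2.9270 ± 0.994 × 0.9150 → [2.017, 3.837].

[2.017, 3.837]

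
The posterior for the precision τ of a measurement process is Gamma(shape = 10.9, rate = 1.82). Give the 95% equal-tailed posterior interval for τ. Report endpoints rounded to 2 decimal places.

[2.98, 10.03]

Posterior: Gamma(shape 10.9, rate 1.82).
Equal-tailed 95% interval: Gamma(10.9, 1.82) quantiles at 0.025 and 0.975.
Posterior mean ≈ 5.99, SD ≈ 1.81; a Normal approximation gives roughly [2.43, 9.54].
Exact: lower = 2.98; upper = 10.03.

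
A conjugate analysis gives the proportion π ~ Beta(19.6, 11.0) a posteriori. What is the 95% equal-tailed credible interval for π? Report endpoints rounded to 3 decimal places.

[0.466, 0.798]

Posterior: Beta(19.6, 11.0).
Equal-tailed 95% interval: the 0.025 and 0.975 quantiles of Beta(19.6, 11.0).
Posterior mean ≈ 0.641, SD ≈ 0.085; a Normal approximation gives roughly [0.473, 0.808].
Exact: F⁻¹(0.025) = 0.466; F⁻¹(0.975) = 0.798.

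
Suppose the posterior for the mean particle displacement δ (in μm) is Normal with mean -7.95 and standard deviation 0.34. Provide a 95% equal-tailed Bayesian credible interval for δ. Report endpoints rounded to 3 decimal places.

[-8.616, -7.284]

The posterior is symmetric, so the 95% equal-tailed interval is δ = -7.95 ± z·0.34 with z = 1.960.
Half-width: 1.960 × 0.34 = 0.666.
-7.95 − 0.666 = -8.616; -7.95 + 0.666 = -7.284.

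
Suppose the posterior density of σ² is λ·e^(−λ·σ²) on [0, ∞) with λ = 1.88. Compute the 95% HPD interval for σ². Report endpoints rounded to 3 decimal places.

The exponential density is strictly decreasing on [0, ∞), so the HPD interval is anchored at 0: [0, q] with P(σ² ≤ q) = 0.95.
q = −ln(1 − 0.95) / 1.88 = 2.9957 / 1.88 = 1.593.

[0.000, 1.593]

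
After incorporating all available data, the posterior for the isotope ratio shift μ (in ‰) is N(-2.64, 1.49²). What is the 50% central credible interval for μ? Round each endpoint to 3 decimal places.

The posterior is symmetric, so the 50% equal-tailed interval is μ = -2.64 ± z·1.49 with z = 0.674.
Half-width: 0.674 × 1.49 = 1.005.
-2.64 − 1.005 = -3.645; -2.64 + 1.005 = -1.635.

[-3.645, -1.635]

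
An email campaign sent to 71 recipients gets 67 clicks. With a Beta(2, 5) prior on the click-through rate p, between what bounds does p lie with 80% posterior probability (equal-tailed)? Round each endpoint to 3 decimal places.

[0.837, 0.928]

Posterior: Beta(2+67, 5+4) = Beta(69, 9).
Equal-tailed 80% interval: the 0.1 and 0.9 quantiles of Beta(69, 9).
Posterior mean ≈ 0.885, SD ≈ 0.036; a Normal approximation gives roughly [0.839, 0.931].
Exact: F⁻¹(0.1) = 0.837; F⁻¹(0.9) = 0.928.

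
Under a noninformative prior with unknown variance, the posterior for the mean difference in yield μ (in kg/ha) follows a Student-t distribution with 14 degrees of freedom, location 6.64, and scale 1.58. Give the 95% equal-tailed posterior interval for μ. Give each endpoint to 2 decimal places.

The t_14 distribution is symmetric; the 95% interval is 6.64 ± t·1.58 with t_{0.975,14} = 2.145.
Half-width: 2.145 × 1.58 = 3.39.
6.64 − 3.39 = 3.25; 6.64 + 3.39 = 10.03.

[3.25, 10.03]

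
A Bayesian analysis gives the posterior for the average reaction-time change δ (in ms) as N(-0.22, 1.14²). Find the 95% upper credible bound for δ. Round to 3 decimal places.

Need U with P(δ ≤ U) = 0.95: U = -0.22 + z_{0.05}·1.14.
z = 1.645; U = -0.22 + 1.645 × 1.14 = 1.655.

1.655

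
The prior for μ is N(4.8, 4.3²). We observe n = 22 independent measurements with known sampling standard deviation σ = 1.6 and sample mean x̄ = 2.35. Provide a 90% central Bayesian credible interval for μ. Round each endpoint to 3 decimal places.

[1.806, 2.925]

Posterior precision = 1/4.3² + 22/1.6² = 0.0541 + 8.5937 = 8.6478, so posterior SD = 0.3401.
Posterior mean = (4.8/4.3² + 22·2.35/1.6²) / 8.6478 = 2.3653.
Interval: 2.3653 ± 1.645 × 0.3401 → [1.806, 2.925].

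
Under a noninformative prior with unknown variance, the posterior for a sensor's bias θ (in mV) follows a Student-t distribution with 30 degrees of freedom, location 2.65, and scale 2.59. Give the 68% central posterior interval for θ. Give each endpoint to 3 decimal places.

The t_30 distribution is symmetric; the 68% interval is 2.65 ± t·2.59 with t_{0.84,30} = 1.011.
Half-width: 1.011 × 2.59 = 2.619.
2.65 − 2.619 = 0.031; 2.65 + 2.619 = 5.269.

[0.031, 5.269]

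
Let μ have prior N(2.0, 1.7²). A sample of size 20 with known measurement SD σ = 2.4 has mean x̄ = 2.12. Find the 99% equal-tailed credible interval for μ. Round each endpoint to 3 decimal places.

Posterior precision = 1/1.7² + 20/2.4² = 0.3460 + 3.4722 = 3.8182, so posterior SD = 0.5118.
Posterior mean = (2.0/1.7² + 20·2.12/2.4²) / 3.8182 = 2.1091.
Interval: 2.1091 ± 2.576 × 0.5118 → [0.791, 3.427].

[0.791, 3.427]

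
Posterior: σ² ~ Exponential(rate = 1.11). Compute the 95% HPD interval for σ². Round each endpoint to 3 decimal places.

[0.000, 2.699]

The exponential density is strictly decreasing on [0, ∞), so the HPD interval is anchored at 0: [0, q] with P(σ² ≤ q) = 0.95.
q = −ln(1 − 0.95) / 1.11 = 2.9957 / 1.11 = 2.699.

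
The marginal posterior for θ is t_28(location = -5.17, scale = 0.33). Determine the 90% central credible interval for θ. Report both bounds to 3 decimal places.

[-5.731, -4.609]

The t_28 distribution is symmetric; the 90% interval is -5.17 ± t·0.33 with t_{0.95,28} = 1.701.
Half-width: 1.701 × 0.33 = 0.561.
-5.17 − 0.561 = -5.731; -5.17 + 0.561 = -4.609.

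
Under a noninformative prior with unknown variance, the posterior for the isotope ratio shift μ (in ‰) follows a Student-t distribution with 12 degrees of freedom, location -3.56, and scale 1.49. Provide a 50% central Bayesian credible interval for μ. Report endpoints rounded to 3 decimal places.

The t_12 distribution is symmetric; the 50% interval is -3.56 ± t·1.49 with t_{0.75,12} = 0.695.
Half-width: 0.695 × 1.49 = 1.036.
-3.56 − 1.036 = -4.596; -3.56 + 1.036 = -2.524.

[-4.596, -2.524]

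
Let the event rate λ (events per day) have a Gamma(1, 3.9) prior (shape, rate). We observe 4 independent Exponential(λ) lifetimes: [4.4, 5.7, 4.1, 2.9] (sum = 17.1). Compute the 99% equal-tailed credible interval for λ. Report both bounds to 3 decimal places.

Posterior: Gamma(1+4, 3.9+17.1) = Gamma(5, 21.0) (shape, rate).
Equal-tailed 99% interval: Gamma(5, 21.0) quantiles at 0.005 and 0.995.
Posterior mean ≈ 0.238, SD ≈ 0.106; a Normal approximation gives roughly [-0.036, 0.512].
Exact: lower = 0.051; upper = 0.600.

[0.051, 0.600]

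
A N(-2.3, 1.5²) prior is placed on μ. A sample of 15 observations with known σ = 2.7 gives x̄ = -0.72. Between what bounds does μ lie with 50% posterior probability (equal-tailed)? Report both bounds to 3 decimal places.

Posterior precision = 1/1.5² + 15/2.7² = 0.4444 + 2.0576 = 2.5021, so posterior SD = 0.6322.
Posterior mean = (-2.3/1.5² + 15·-0.72/2.7²) / 2.5021 = -1.0007.
Interval: -1.0007 ± 0.674 × 0.6322 → [-1.427, -0.574].

[-1.427, -0.574]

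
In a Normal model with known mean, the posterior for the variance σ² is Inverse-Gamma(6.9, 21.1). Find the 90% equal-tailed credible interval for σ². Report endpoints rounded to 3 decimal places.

Inverse-Gamma(6.9, 21.1) quantiles: F⁻¹(0.05) and F⁻¹(0.95).
Equivalently, 1/σ² ~ Gamma(6.9, rate = 21.1); invert its 0.95 and 0.05 quantiles.
Posterior mean ≈ 3.576, SD ≈ 1.616; a Normal approximation gives roughly [0.919, 6.234].
Exact: lower = 1.802; upper = 6.559.

[1.802, 6.559]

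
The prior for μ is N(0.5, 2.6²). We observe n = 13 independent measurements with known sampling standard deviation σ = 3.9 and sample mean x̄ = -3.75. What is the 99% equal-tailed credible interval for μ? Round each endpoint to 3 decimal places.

Posterior precision = 1/2.6² + 13/3.9² = 0.1479 + 0.8547 = 1.0026, so posterior SD = 0.9987.
Posterior mean = (0.5/2.6² + 13·-3.75/3.9²) / 1.0026 = -3.1230.
Interval: -3.1230 ± 2.576 × 0.9987 → [-5.695, -0.551].

[-5.695, -0.551]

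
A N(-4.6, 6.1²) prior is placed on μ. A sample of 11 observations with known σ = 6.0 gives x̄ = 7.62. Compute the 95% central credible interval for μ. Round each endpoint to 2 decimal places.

Posterior precision = 1/6.1² + 11/6.0² = 0.0269 + 0.3056 = 0.3324, so posterior SD = 1.7344.
Posterior mean = (-4.6/6.1² + 11·7.62/6.0²) / 0.3324 = 6.6321.
Interval: 6.6321 ± 1.960 × 1.7344 → [3.23, 10.03].

[3.23, 10.03]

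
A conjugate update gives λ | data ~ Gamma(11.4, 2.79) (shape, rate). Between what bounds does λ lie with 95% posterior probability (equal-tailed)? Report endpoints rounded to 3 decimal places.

[2.069, 6.777]

Posterior: Gamma(shape 11.4, rate 2.79).
Equal-tailed 95% interval: Gamma(11.4, 2.79) quantiles at 0.025 and 0.975.
Posterior mean ≈ 4.086, SD ≈ 1.210; a Normal approximation gives roughly [1.714, 6.458].
Exact: lower = 2.069; upper = 6.777.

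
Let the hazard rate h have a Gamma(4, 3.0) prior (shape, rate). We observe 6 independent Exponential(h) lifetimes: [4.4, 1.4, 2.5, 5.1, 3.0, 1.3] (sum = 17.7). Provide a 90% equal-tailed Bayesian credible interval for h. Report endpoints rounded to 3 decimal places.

[0.262, 0.759]

Posterior: Gamma(4+6, 3.0+17.7) = Gamma(10, 20.7) (shape, rate).
Equal-tailed 90% interval: Gamma(10, 20.7) quantiles at 0.05 and 0.95.
Posterior mean ≈ 0.483, SD ≈ 0.153; a Normal approximation gives roughly [0.232, 0.734].
Exact: lower = 0.262; upper = 0.759.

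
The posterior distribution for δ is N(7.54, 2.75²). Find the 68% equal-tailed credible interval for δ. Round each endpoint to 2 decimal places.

[4.81, 10.27]

The posterior is symmetric, so the 68% equal-tailed interval is δ = 7.54 ± z·2.75 with z = 0.994.
Half-width: 0.994 × 2.75 = 2.73.
7.54 − 2.73 = 4.81; 7.54 + 2.73 = 10.27.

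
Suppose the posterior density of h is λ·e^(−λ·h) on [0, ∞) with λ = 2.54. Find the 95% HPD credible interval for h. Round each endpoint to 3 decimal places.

[0.000, 1.179]

The exponential density is strictly decreasing on [0, ∞), so the HPD interval is anchored at 0: [0, q] with P(h ≤ q) = 0.95.
q = −ln(1 − 0.95) / 2.54 = 2.9957 / 2.54 = 1.179.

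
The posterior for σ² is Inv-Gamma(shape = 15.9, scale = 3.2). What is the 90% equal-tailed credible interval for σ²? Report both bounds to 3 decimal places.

Inverse-Gamma(15.9, 3.2) quantiles: F⁻¹(0.05) and F⁻¹(0.95).
Equivalently, 1/σ² ~ Gamma(15.9, rate = 3.2); invert its 0.95 and 0.05 quantiles.
Posterior mean ≈ 0.215, SD ≈ 0.058; a Normal approximation gives roughly [0.120, 0.310].
Exact: lower = 0.139; upper = 0.321.

[0.139, 0.321]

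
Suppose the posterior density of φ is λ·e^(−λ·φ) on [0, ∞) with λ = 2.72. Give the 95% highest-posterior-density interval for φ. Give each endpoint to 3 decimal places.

The exponential density is strictly decreasing on [0, ∞), so the HPD interval is anchored at 0: [0, q] with P(φ ≤ q) = 0.95.
q = −ln(1 − 0.95) / 2.72 = 2.9957 / 2.72 = 1.101.

[0.000, 1.101]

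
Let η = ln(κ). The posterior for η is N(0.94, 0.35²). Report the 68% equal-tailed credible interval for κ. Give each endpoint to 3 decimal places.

On the log scale the 68% interval is 0.94 ± 0.994 × 0.35 = [0.5919, 1.2881].
Exponentiate: [e^0.5919, e^1.2881] = [1.807, 3.626].

[1.807, 3.626]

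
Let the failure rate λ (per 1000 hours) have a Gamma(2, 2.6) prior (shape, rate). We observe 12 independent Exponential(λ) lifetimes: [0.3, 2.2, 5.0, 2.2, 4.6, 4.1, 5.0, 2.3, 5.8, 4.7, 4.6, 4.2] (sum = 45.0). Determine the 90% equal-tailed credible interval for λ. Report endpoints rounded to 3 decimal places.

[0.178, 0.434]

Posterior: Gamma(2+12, 2.6+45.0) = Gamma(14, 47.6) (shape, rate).
Equal-tailed 90% interval: Gamma(14, 47.6) quantiles at 0.05 and 0.95.
Posterior mean ≈ 0.294, SD ≈ 0.079; a Normal approximation gives roughly [0.165, 0.423].
Exact: lower = 0.178; upper = 0.434.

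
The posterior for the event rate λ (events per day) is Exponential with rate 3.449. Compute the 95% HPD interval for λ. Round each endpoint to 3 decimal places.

The exponential density is strictly decreasing on [0, ∞), so the HPD interval is anchored at 0: [0, q] with P(λ ≤ q) = 0.95.
q = −ln(1 − 0.95) / 3.449 = 2.9957 / 3.449 = 0.869.

[0.000, 0.869]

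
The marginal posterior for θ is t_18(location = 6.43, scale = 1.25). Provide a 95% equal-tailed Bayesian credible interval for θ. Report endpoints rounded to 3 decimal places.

[3.804, 9.056]

The t_18 distribution is symmetric; the 95% interval is 6.43 ± t·1.25 with t_{0.975,18} = 2.101.
Half-width: 2.101 × 1.25 = 2.626.
6.43 − 2.626 = 3.804; 6.43 + 2.626 = 9.056.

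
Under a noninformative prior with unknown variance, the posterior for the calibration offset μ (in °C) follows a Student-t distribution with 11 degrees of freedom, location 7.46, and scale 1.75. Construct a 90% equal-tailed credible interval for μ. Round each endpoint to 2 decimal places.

The t_11 distribution is symmetric; the 90% interval is 7.46 ± t·1.75 with t_{0.95,11} = 1.796.
Half-width: 1.796 × 1.75 = 3.14.
7.46 − 3.14 = 4.32; 7.46 + 3.14 = 10.60.

[4.32, 10.60]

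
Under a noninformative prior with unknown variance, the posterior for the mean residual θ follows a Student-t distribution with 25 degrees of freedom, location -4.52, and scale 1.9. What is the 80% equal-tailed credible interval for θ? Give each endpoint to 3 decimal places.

[-7.021, -2.019]

The t_25 distribution is symmetric; the 80% interval is -4.52 ± t·1.9 with t_{0.9,25} = 1.316.
Half-width: 1.316 × 1.9 = 2.501.
-4.52 − 2.501 = -7.021; -4.52 + 2.501 = -2.019.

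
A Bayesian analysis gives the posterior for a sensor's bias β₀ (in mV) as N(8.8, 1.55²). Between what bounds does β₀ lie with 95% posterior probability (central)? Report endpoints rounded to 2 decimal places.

[5.76, 11.84]

The posterior is symmetric, so the 95% equal-tailed interval is β₀ = 8.8 ± z·1.55 with z = 1.960.
Half-width: 1.960 × 1.55 = 3.04.
8.8 − 3.04 = 5.76; 8.8 + 3.04 = 11.84.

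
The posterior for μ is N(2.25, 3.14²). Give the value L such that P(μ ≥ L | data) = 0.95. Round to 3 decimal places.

-2.915

Need L with P(μ ≥ L) = 0.95: L = 2.25 − z_{0.05}·3.14.
z = 1.645; L = 2.25 − 1.645 × 3.14 = -2.915.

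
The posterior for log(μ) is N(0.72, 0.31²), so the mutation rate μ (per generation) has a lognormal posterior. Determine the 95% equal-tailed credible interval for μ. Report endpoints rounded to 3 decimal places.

On the log scale the 95% interval is 0.72 ± 1.960 × 0.31 = [0.1124, 1.3276].
Exponentiate: [e^0.1124, e^1.3276] = [1.119, 3.772].

[1.119, 3.772]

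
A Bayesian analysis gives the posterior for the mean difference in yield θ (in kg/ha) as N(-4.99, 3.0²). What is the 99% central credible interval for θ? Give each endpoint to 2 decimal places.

[-12.72, 2.74]

The posterior is symmetric, so the 99% equal-tailed interval is θ = -4.99 ± z·3.0 with z = 2.576.
Half-width: 2.576 × 3.0 = 7.73.
-4.99 − 7.73 = -12.72; -4.99 + 7.73 = 2.74.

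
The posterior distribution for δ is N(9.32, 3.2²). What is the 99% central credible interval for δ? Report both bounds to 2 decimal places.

[1.08, 17.56]

The posterior is symmetric, so the 99% equal-tailed interval is δ = 9.32 ± z·3.2 with z = 2.576.
Half-width: 2.576 × 3.2 = 8.24.
9.32 − 8.24 = 1.08; 9.32 + 8.24 = 17.56.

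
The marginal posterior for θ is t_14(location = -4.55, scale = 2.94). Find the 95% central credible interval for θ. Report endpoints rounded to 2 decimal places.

The t_14 distribution is symmetric; the 95% interval is -4.55 ± t·2.94 with t_{0.975,14} = 2.145.
Half-width: 2.145 × 2.94 = 6.31.
-4.55 − 6.31 = -10.86; -4.55 + 6.31 = 1.76.

[-10.86, 1.76]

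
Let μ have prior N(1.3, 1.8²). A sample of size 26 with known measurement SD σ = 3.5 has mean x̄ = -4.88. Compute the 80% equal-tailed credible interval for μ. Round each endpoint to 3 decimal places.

[-4.917, -3.273]

Posterior precision = 1/1.8² + 26/3.5² = 0.3086 + 2.1224 = 2.4311, so posterior SD = 0.6414.
Posterior mean = (1.3/1.8² + 26·-4.88/3.5²) / 2.4311 = -4.0954.
Interval: -4.0954 ± 1.282 × 0.6414 → [-4.917, -3.273].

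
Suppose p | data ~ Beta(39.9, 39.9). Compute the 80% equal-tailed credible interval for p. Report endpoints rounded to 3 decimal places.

[0.428, 0.572]

Posterior: Beta(39.9, 39.9).
Equal-tailed 80% interval: the 0.1 and 0.9 quantiles of Beta(39.9, 39.9).
Posterior mean ≈ 0.500, SD ≈ 0.056; a Normal approximation gives roughly [0.429, 0.571].
Exact: F⁻¹(0.1) = 0.428; F⁻¹(0.9) = 0.572.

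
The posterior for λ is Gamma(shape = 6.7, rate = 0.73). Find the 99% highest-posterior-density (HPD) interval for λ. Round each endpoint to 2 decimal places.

[2.05, 19.71]

The posterior is unimodal and skewed, so the HPD interval has equal density at both endpoints and is the shortest 99% interval.
Solving f(2.05) = f(19.71) with F(19.71) − F(2.05) = 0.99 gives [2.05, 19.71].
For comparison, the equal-tailed interval is [2.58, 20.84]; the HPD is narrower and shifted toward the mode.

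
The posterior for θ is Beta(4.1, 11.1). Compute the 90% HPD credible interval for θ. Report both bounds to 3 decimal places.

[0.089, 0.443]

The posterior is unimodal and skewed, so the HPD interval has equal density at both endpoints and is the shortest 90% interval.
Solving f(0.089) = f(0.443) with F(0.443) − F(0.089) = 0.90 gives [0.089, 0.443].
For comparison, the equal-tailed interval is [0.107, 0.468]; the HPD is narrower and shifted toward the mode.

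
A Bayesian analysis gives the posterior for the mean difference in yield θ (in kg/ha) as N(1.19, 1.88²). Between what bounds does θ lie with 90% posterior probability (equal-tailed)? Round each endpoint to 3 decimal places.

The posterior is symmetric, so the 90% equal-tailed interval is θ = 1.19 ± z·1.88 with z = 1.645.
Half-width: 1.645 × 1.88 = 3.092.
1.19 − 3.092 = -1.902; 1.19 + 3.092 = 4.282.

[-1.902, 4.282]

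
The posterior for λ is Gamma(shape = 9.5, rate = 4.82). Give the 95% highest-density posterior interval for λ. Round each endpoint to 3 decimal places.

The posterior is unimodal and skewed, so the HPD interval has equal density at both endpoints and is the shortest 95% interval.
Solving f(0.821) = f(3.245) with F(3.245) − F(0.821) = 0.95 gives [0.821, 3.245].
For comparison, the equal-tailed interval is [0.924, 3.408]; the HPD is narrower and shifted toward the mode.

[0.821, 3.245]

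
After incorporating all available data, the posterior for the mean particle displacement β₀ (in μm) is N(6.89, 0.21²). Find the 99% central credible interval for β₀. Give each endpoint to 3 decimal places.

The posterior is symmetric, so the 99% equal-tailed interval is β₀ = 6.89 ± z·0.21 with z = 2.576.
Half-width: 2.576 × 0.21 = 0.541.
6.89 − 0.541 = 6.349; 6.89 + 0.541 = 7.431.

[6.349, 7.431]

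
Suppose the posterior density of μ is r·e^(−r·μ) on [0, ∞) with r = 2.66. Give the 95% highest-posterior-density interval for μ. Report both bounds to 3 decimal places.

The exponential density is strictly decreasing on [0, ∞), so the HPD interval is anchored at 0: [0, q] with P(μ ≤ q) = 0.95.
q = −ln(1 − 0.95) / 2.66 = 2.9957 / 2.66 = 1.126.

[0.000, 1.126]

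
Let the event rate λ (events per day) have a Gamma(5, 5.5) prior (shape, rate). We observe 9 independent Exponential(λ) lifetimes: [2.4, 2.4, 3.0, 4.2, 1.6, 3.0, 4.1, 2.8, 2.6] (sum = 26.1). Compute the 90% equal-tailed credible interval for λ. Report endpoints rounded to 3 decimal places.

[0.268, 0.654]

Posterior: Gamma(5+9, 5.5+26.1) = Gamma(14, 31.6) (shape, rate).
Equal-tailed 90% interval: Gamma(14, 31.6) quantiles at 0.05 and 0.95.
Posterior mean ≈ 0.443, SD ≈ 0.118; a Normal approximation gives roughly [0.248, 0.638].
Exact: lower = 0.268; upper = 0.654.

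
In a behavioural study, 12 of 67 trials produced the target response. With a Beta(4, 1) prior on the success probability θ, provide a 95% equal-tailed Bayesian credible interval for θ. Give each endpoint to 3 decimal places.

Posterior: Beta(4+12, 1+55) = Beta(16, 56).
Equal-tailed 95% interval: the 0.025 and 0.975 quantiles of Beta(16, 56).
Posterior mean ≈ 0.222, SD ≈ 0.049; a Normal approximation gives roughly [0.127, 0.318].
Exact: F⁻¹(0.025) = 0.135; F⁻¹(0.975) = 0.324.

[0.135, 0.324]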